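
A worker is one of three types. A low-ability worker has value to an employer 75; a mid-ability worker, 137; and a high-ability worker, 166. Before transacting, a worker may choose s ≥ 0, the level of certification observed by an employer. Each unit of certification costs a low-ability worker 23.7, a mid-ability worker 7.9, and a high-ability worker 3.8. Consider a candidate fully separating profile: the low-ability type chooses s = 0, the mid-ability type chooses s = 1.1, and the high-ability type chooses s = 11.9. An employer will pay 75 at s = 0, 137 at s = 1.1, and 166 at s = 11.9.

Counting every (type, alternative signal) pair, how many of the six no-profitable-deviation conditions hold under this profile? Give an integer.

4

High-ability (own payoff 166 − 3.8×11.9 = 120.78): to s=0 gives 75 → no gain ✓; to s=1.1 gives 137 − 3.8×1.1 = 132.82 → profitable ✗.
Low-ability (own payoff 75): to s=1.1 gives 137 − 23.7×1.1 = 110.93 → profitable ✗; to s=11.9 gives 166 − 23.7×11.9 = -116.03 → no gain ✓.
Mid-ability (own payoff 137 − 7.9×1.1 = 128.31): to s=0 gives 75 → no gain ✓; to s=11.9 gives 166 − 7.9×11.9 = 71.99 → no gain ✓.
4 of the 6 constraints hold; not an equilibrium.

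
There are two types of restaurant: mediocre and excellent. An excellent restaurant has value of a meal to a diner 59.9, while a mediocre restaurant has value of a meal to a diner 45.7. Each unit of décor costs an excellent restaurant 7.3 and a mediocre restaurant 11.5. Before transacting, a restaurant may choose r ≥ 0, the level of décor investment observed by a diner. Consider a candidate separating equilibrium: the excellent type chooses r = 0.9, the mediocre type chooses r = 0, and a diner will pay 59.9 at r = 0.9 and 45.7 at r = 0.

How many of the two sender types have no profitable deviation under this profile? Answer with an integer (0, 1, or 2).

Mediocre type: stay at 0 → 45.7; mimic → 59.9 − 11.5 × 0.9 = 49.55. IC fails (45.7 < 49.55).
Excellent type: signal → 59.9 − 7.3 × 0.9 = 53.33; deviate to 0 → 45.7. IC holds (53.33 ≥ 45.7).
1 of 2 constraints hold, so this profile is not an equilibrium.

1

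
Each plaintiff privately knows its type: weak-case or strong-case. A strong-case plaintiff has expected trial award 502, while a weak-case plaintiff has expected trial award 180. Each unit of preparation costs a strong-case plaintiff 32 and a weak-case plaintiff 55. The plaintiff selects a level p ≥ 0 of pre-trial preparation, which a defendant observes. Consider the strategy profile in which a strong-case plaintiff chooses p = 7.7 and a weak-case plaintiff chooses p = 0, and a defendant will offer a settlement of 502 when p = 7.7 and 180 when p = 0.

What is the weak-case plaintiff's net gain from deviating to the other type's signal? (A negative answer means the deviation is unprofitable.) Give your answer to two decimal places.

Playing p = 0 the weak-case plaintiff receives 180.
Deviating to p = 7.7 brings payment 502 at cost 55 × 7.7 = 423.5, netting 78.5.
Gain from deviating: 78.5 − 180 = -101.50.
The gain is negative, so the weak-case type's incentive-compatibility constraint is satisfied.

-101.50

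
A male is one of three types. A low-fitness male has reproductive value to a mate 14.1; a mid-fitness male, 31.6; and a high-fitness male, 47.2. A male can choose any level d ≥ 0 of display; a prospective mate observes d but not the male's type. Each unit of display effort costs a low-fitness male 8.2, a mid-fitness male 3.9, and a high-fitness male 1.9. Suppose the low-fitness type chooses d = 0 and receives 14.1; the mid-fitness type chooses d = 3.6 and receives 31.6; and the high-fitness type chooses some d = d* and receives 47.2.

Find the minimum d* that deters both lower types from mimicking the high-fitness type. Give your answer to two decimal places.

Low-fitness type (on-path payoff 14.1) won't mimic when 14.1 ≥ 47.2 − 8.2·d*, i.e. d* ≥ 4.04.
Mid-fitness type (on-path payoff 31.6 − 3.9×3.6 = 17.56) won't mimic when 17.56 ≥ 47.2 − 3.9·d*, i.e. d* ≥ 7.60.
Both must hold, so d* = max(4.04, 7.60) = 7.60. The mid-fitness type's constraint binds.

7.60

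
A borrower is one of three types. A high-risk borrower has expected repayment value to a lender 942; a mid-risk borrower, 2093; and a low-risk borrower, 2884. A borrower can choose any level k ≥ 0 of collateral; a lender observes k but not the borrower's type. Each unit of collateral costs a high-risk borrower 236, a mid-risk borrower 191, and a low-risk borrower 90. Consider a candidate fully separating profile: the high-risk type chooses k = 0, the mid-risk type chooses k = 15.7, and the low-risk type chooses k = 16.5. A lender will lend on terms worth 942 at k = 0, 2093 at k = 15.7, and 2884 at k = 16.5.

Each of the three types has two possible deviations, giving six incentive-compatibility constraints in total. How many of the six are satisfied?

4

High-risk (own payoff 942): to k=15.7 gives 2093 − 236×15.7 = -1612.2 → no gain ✓; to k=16.5 gives 2884 − 236×16.5 = -1010 → no gain ✓.
Low-risk (own payoff 2884 − 90×16.5 = 1399): to k=0 gives 942 → no gain ✓; to k=15.7 gives 2093 − 90×15.7 = 680 → no gain ✓.
Mid-risk (own payoff 2093 − 191×15.7 = -905.7): to k=0 gives 942 → profitable ✗; to k=16.5 gives 2884 − 191×16.5 = -267.5 → profitable ✗.
4 of the 6 constraints hold; not an equilibrium.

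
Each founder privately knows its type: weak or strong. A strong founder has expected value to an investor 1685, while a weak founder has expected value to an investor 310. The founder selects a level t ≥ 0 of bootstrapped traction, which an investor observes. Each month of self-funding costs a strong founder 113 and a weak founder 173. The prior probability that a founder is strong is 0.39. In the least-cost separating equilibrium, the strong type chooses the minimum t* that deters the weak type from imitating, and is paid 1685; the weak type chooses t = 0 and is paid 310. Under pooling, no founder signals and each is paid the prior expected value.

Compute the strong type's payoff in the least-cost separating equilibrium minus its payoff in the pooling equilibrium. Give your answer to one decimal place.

-59.4

Least-cost separating signal: t* solves 310 = 1685 − 173·t*, so t* = (1685 − 310)/173 ≈ 7.9480.
Strong type's separating payoff: 1685 − 113 × t* = 1685 − 113 × (1685 − 310)/173 = 1685 − 155375/173 ≈ 786.879.
Pooling payoff: 0.39 × 1685 + 0.61 × 310 = 846.25.
Difference: 786.879 − 846.25 = -59.371, i.e. -59.4 to one decimal place.
The strong type would prefer the pooling outcome.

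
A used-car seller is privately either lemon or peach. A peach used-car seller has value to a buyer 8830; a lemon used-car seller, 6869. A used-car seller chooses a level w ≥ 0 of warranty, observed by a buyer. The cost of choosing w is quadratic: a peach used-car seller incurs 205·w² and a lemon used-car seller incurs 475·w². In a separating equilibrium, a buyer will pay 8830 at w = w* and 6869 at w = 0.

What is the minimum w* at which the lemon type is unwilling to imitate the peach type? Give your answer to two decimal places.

The lemon type at w = 0 receives 6869; imitating at w* yields 8830 − 475·w*².
Indifference: 6869 = 8830 − 475·w*², so w*² = (8830 − 6869) / 475 ≈ 4.1284.
w* = √4.1284 ≈ 2.03.

2.03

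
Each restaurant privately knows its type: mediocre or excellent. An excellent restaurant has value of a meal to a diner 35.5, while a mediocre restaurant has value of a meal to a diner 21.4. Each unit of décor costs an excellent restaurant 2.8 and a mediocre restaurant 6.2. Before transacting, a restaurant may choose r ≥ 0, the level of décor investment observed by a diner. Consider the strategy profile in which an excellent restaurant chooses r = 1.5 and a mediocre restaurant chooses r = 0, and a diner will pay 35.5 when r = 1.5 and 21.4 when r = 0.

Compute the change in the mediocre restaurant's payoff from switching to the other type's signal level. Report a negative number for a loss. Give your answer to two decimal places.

4.80

Playing r = 0 the mediocre restaurant receives 21.4.
Deviating to r = 1.5 brings payment 35.5 at cost 6.2 × 1.5 = 9.3, netting 26.2.
Gain from deviating: 26.2 − 21.4 = 4.80.
The gain is positive, so the mediocre type's incentive-compatibility constraint is violated — this profile is not a separating equilibrium.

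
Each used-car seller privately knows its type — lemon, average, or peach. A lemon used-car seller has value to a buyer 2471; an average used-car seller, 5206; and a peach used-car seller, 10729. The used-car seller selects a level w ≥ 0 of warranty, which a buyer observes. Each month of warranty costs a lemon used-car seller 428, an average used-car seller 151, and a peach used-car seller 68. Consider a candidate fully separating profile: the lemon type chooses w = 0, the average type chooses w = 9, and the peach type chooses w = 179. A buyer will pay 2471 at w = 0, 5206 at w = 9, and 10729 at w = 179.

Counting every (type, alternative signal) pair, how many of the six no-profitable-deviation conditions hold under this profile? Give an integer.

4

Average (own payoff 5206 − 151×9 = 3847): to w=0 gives 2471 → no gain ✓; to w=179 gives 10729 − 151×179 = -16300 → no gain ✓.
Peach (own payoff 10729 − 68×179 = -1443): to w=0 gives 2471 → profitable ✗; to w=9 gives 5206 − 68×9 = 4594 → profitable ✗.
Lemon (own payoff 2471): to w=9 gives 5206 − 428×9 = 1354 → no gain ✓; to w=179 gives 10729 − 428×179 = -65883 → no gain ✓.
4 of the 6 constraints hold; not an equilibrium.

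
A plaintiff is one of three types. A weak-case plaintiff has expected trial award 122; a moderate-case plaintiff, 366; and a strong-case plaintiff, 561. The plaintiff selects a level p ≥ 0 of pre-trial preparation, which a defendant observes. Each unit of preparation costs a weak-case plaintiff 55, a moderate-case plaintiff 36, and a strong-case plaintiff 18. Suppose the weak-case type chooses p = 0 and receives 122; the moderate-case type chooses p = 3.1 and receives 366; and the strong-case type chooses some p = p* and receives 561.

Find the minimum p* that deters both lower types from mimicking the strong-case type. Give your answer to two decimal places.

Moderate-case type (on-path payoff 366 − 36×3.1 = 254.4) won't mimic when 254.4 ≥ 561 − 36·p*, i.e. p* ≥ 8.52.
Weak-case type (on-path payoff 122) won't mimic when 122 ≥ 561 − 55·p*, i.e. p* ≥ 7.98.
Both must hold, so p* = max(7.98, 8.52) = 8.52. The moderate-case type's constraint binds.

8.52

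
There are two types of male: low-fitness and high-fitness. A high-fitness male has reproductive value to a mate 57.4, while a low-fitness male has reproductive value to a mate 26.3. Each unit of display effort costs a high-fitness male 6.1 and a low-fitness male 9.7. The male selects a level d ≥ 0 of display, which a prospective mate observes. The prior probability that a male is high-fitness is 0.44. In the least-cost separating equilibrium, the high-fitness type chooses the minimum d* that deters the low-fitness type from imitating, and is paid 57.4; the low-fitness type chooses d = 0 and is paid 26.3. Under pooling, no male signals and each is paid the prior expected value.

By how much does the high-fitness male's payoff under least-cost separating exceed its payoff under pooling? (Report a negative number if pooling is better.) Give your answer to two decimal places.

-2.14

Least-cost separating signal: d* solves 26.3 = 57.4 − 9.7·d*, so d* = (57.4 − 26.3)/9.7 ≈ 3.2062.
High-fitness type's separating payoff: 57.4 − 6.1 × d* = 57.4 − 6.1 × (57.4 − 26.3)/9.7 = 57.4 − 189.71/9.7 ≈ 37.8423.
Pooling payoff: 0.44 × 57.4 + 0.56 × 26.3 = 39.984.
Difference: 37.8423 − 39.984 = -2.1417, i.e. -2.14 to two decimal places.
The high-fitness type would prefer the pooling outcome.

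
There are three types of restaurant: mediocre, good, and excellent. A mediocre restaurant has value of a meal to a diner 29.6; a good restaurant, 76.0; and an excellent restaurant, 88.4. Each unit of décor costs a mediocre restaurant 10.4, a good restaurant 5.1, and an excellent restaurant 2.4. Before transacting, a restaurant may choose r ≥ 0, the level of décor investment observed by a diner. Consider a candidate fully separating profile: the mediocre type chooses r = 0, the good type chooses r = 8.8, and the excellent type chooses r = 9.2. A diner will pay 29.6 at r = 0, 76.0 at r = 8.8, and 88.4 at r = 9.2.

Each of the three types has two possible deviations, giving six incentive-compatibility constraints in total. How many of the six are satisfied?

5

Good (own payoff 76.0 − 5.1×8.8 = 31.12): to r=0 gives 29.6 → no gain ✓; to r=9.2 gives 88.4 − 5.1×9.2 = 41.48 → profitable ✗.
Excellent (own payoff 88.4 − 2.4×9.2 = 66.32): to r=0 gives 29.6 → no gain ✓; to r=8.8 gives 76.0 − 2.4×8.8 = 54.88 → no gain ✓.
Mediocre (own payoff 29.6): to r=8.8 gives 76.0 − 10.4×8.8 = -15.52 → no gain ✓; to r=9.2 gives 88.4 − 10.4×9.2 = -7.28 → no gain ✓.
5 of the 6 constraints hold; not an equilibrium.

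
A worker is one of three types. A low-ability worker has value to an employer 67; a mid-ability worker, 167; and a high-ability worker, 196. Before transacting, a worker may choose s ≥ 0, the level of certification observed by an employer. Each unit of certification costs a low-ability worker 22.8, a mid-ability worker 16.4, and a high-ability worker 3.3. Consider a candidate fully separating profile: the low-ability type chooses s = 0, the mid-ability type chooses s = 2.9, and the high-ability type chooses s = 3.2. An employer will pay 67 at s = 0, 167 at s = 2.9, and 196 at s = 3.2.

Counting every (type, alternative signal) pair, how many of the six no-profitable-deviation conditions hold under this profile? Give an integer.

3

Low-ability (own payoff 67): to s=2.9 gives 167 − 22.8×2.9 = 100.88 → profitable ✗; to s=3.2 gives 196 − 22.8×3.2 = 123.04 → profitable ✗.
Mid-ability (own payoff 167 − 16.4×2.9 = 119.44): to s=0 gives 67 → no gain ✓; to s=3.2 gives 196 − 16.4×3.2 = 143.52 → profitable ✗.
High-ability (own payoff 196 − 3.3×3.2 = 185.44): to s=0 gives 67 → no gain ✓; to s=2.9 gives 167 − 3.3×2.9 = 157.43 → no gain ✓.
3 of the 6 constraints hold; not an equilibrium.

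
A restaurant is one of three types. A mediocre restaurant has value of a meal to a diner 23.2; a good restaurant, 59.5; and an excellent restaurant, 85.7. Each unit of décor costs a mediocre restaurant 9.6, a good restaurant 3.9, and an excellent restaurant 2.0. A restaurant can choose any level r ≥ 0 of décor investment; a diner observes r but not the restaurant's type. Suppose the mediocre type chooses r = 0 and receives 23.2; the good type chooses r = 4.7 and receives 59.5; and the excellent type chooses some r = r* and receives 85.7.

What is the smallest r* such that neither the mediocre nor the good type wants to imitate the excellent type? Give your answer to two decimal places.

Good type (on-path payoff 59.5 − 3.9×4.7 = 41.17) won't mimic when 41.17 ≥ 85.7 − 3.9·r*, i.e. r* ≥ 11.42.
Mediocre type (on-path payoff 23.2) won't mimic when 23.2 ≥ 85.7 − 9.6·r*, i.e. r* ≥ 6.51.
Both must hold, so r* = max(6.51, 11.42) = 11.42. The good type's constraint binds.

11.42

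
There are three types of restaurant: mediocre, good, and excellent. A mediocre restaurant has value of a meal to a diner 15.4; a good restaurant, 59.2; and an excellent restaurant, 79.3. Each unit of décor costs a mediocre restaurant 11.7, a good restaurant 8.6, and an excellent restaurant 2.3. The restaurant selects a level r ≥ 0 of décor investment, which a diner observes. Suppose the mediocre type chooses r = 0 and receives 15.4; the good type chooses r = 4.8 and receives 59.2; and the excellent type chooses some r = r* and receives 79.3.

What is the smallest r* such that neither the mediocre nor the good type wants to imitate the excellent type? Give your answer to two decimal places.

7.14

Mediocre type (on-path payoff 15.4) won't mimic when 15.4 ≥ 79.3 − 11.7·r*, i.e. r* ≥ 5.46.
Good type (on-path payoff 59.2 − 8.6×4.8 = 17.92) won't mimic when 17.92 ≥ 79.3 − 8.6·r*, i.e. r* ≥ 7.14.
Both must hold, so r* = max(5.46, 7.14) = 7.14. The good type's constraint binds.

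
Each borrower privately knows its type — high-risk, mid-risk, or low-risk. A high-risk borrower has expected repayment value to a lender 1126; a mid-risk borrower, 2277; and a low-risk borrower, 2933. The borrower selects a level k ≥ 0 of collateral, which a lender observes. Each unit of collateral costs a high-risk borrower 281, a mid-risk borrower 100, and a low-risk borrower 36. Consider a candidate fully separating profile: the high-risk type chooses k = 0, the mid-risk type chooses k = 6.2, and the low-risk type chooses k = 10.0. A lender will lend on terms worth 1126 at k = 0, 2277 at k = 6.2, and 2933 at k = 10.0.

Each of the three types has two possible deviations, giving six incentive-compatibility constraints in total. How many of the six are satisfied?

Mid-risk (own payoff 2277 − 100×6.2 = 1657): to k=0 gives 1126 → no gain ✓; to k=10.0 gives 2933 − 100×10.0 = 1933 → profitable ✗.
High-risk (own payoff 1126): to k=6.2 gives 2277 − 281×6.2 = 534.8 → no gain ✓; to k=10.0 gives 2933 − 281×10.0 = 123 → no gain ✓.
Low-risk (own payoff 2933 − 36×10.0 = 2573): to k=0 gives 1126 → no gain ✓; to k=6.2 gives 2277 − 36×6.2 = 2053.8 → no gain ✓.
5 of the 6 constraints hold; not an equilibrium.

5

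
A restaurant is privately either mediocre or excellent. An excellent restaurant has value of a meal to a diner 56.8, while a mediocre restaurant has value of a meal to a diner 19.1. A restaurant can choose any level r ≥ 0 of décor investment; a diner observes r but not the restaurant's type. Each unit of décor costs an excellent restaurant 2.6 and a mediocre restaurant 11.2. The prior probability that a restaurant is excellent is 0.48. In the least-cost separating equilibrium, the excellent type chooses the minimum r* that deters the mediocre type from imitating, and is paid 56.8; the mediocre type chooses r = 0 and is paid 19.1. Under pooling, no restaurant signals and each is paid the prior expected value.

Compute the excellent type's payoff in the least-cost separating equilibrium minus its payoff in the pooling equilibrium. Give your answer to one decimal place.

10.9

Least-cost separating signal: r* solves 19.1 = 56.8 − 11.2·r*, so r* = (56.8 − 19.1)/11.2 ≈ 3.3661.
Excellent type's separating payoff: 56.8 − 2.6 × r* = 56.8 − 2.6 × (56.8 − 19.1)/11.2 = 56.8 − 98.02/11.2 ≈ 48.048.
Pooling payoff: 0.48 × 56.8 + 0.52 × 19.1 = 37.196.
Difference: 48.048 − 37.196 = 10.852, i.e. 10.9 to one decimal place.
The excellent type prefers to separate.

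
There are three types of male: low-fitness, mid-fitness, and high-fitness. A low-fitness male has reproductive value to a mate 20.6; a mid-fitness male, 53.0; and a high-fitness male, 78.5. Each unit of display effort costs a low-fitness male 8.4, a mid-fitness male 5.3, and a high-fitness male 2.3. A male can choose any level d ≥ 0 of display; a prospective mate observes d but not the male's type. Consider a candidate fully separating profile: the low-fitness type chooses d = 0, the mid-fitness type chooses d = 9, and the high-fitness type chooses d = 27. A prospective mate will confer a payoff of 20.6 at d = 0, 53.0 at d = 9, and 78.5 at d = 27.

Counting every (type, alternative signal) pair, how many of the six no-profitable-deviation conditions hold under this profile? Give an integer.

High-fitness (own payoff 78.5 − 2.3×27 = 16.4): to d=0 gives 20.6 → profitable ✗; to d=9 gives 53.0 − 2.3×9 = 32.3 → profitable ✗.
Mid-fitness (own payoff 53.0 − 5.3×9 = 5.3): to d=0 gives 20.6 → profitable ✗; to d=27 gives 78.5 − 5.3×27 = -64.6 → no gain ✓.
Low-fitness (own payoff 20.6): to d=9 gives 53.0 − 8.4×9 = -22.6 → no gain ✓; to d=27 gives 78.5 − 8.4×27 = -148.3 → no gain ✓.
3 of the 6 constraints hold; not an equilibrium.

3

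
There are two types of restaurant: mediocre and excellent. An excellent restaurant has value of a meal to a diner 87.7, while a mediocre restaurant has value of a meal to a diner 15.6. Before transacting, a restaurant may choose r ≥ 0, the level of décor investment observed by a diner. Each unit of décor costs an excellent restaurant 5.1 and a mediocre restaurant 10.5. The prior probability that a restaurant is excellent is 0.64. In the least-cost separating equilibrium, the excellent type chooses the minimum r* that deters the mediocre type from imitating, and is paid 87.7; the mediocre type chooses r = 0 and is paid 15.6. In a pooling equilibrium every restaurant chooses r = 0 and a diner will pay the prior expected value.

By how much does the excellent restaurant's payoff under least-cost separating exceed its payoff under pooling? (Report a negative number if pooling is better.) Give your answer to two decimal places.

-9.06

Least-cost separating signal: r* solves 15.6 = 87.7 − 10.5·r*, so r* = (87.7 − 15.6)/10.5 ≈ 6.8667.
Excellent type's separating payoff: 87.7 − 5.1 × r* = 87.7 − 5.1 × (87.7 − 15.6)/10.5 = 87.7 − 367.71/10.5 = 52.68.
Pooling payoff: 0.64 × 87.7 + 0.36 × 15.6 = 61.744.
Difference: 52.68 − 61.744 = -9.064, i.e. -9.06 to two decimal places.
The excellent type would prefer the pooling outcome.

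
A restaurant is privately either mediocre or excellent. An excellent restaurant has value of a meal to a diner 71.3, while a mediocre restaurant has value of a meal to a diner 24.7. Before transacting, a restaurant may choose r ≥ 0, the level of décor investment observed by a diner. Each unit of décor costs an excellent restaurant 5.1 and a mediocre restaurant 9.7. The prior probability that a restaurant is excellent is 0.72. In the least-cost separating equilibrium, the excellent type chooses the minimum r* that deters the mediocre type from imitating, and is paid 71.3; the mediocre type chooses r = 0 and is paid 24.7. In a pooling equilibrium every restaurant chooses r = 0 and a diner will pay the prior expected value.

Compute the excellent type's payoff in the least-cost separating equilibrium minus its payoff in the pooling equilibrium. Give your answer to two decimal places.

Least-cost separating signal: r* solves 24.7 = 71.3 − 9.7·r*, so r* = (71.3 − 24.7)/9.7 ≈ 4.8041.
Excellent type's separating payoff: 71.3 − 5.1 × r* = 71.3 − 5.1 × (71.3 − 24.7)/9.7 = 71.3 − 237.66/9.7 ≈ 46.7990.
Pooling payoff: 0.72 × 71.3 + 0.28 × 24.7 = 58.252.
Difference: 46.7990 − 58.252 = -11.453, i.e. -11.45 to two decimal places.
The excellent type would prefer the pooling outcome.

-11.45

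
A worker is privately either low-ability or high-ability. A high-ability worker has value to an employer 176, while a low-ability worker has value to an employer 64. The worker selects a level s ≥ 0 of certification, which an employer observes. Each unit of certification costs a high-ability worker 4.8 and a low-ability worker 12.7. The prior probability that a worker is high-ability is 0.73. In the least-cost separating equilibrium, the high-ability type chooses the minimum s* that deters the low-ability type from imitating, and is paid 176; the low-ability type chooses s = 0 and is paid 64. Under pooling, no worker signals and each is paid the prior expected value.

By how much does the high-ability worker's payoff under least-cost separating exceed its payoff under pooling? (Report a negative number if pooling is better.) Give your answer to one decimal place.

Least-cost separating signal: s* solves 64 = 176 − 12.7·s*, so s* = (176 − 64)/12.7 ≈ 8.8189.
High-ability type's separating payoff: 176 − 4.8 × s* = 176 − 4.8 × (176 − 64)/12.7 = 176 − 537.6/12.7 ≈ 133.669.
Pooling payoff: 0.73 × 176 + 0.27 × 64 = 145.76.
Difference: 133.669 − 145.76 = -12.091, i.e. -12.1 to one decimal place.
The high-ability type would prefer the pooling outcome.

-12.1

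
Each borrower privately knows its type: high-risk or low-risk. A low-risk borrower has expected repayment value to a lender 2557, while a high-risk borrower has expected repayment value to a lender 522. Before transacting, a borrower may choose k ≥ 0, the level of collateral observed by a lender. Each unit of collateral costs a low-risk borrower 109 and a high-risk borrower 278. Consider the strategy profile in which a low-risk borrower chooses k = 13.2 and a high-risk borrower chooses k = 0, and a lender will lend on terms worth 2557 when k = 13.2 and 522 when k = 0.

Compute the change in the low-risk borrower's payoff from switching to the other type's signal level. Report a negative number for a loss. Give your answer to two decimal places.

-596.20

Playing k = 13.2 the low-risk borrower receives 2557 − 109 × 13.2 = 1118.2.
Deviating to k = 0 yields 522 instead.
Gain from deviating: 522 − 1118.2 = -596.20.
The gain is negative, so the low-risk type's incentive-compatibility constraint is satisfied.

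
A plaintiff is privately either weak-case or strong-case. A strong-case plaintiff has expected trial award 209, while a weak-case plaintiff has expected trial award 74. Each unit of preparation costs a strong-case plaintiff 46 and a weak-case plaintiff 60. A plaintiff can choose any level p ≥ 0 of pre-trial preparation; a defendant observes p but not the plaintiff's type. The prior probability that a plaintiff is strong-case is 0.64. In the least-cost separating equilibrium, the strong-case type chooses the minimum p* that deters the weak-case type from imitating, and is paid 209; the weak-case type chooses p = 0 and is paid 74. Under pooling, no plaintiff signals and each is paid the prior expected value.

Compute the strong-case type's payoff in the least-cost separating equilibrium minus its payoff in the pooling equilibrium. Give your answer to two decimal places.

-54.90

Least-cost separating signal: p* solves 74 = 209 − 60·p*, so p* = (209 − 74)/60 = 2.25.
Strong-case type's separating payoff: 209 − 46 × p* = 209 − 46 × (209 − 74)/60 = 209 − 6210/60 = 105.5.
Pooling payoff: 0.64 × 209 + 0.36 × 74 = 160.4.
Difference: 105.5 − 160.4 = -54.90.
The strong-case type would prefer the pooling outcome.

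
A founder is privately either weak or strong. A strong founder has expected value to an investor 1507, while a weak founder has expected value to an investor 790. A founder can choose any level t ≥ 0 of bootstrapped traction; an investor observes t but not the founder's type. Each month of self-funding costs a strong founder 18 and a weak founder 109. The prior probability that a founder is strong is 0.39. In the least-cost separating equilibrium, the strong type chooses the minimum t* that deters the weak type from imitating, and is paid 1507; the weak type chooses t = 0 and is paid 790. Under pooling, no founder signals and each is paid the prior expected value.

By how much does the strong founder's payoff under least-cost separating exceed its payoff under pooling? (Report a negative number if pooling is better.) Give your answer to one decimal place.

319.0

Least-cost separating signal: t* solves 790 = 1507 − 109·t*, so t* = (1507 − 790)/109 ≈ 6.5780.
Strong type's separating payoff: 1507 − 18 × t* = 1507 − 18 × (1507 − 790)/109 = 1507 − 12906/109 ≈ 1388.596.
Pooling payoff: 0.39 × 1507 + 0.61 × 790 = 1069.63.
Difference: 1388.596 − 1069.63 = 318.966, i.e. 319.0 to one decimal place.
The strong type prefers to separate.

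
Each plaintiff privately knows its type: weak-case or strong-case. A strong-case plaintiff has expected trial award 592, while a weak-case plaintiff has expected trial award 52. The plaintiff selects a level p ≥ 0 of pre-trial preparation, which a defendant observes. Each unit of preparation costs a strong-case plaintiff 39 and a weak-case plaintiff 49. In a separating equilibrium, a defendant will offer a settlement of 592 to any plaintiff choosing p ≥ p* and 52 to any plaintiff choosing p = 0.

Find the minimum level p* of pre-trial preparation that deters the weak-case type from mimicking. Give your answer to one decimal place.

11.0

A weak-case plaintiff choosing p = 0 receives 52.
Imitating at p* instead would pay 592 at cost 49·p*, netting 592 − 49·p*.
Indifference: 52 = 592 − 49·p*, so p* = (592 − 52) / 49 ≈ 11.0.
At p* the weak-case type's incentive constraint just binds; the strong-case type strictly prefers p* since its per-unit cost is lower.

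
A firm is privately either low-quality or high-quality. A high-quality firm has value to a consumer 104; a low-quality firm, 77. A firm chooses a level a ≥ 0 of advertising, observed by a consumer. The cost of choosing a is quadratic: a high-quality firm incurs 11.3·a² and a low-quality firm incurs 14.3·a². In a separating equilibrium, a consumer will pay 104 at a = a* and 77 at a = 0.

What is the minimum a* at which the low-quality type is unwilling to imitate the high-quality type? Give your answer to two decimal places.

1.37

The low-quality type at a = 0 receives 77; imitating at a* yields 104 − 14.3·a*².
Indifference: 77 = 104 − 14.3·a*², so a*² = (104 − 77) / 14.3 ≈ 1.8881.
a* = √1.8881 ≈ 1.37.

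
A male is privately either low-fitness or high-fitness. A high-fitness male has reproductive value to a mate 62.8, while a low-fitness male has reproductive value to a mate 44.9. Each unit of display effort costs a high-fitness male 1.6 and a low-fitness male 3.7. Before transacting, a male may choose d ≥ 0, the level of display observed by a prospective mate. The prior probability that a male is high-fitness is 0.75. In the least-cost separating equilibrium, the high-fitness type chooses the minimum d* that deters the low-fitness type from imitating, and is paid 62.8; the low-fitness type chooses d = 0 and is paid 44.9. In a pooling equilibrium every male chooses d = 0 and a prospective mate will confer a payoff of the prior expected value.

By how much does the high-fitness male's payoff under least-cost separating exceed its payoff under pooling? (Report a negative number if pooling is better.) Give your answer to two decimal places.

-3.27

Least-cost separating signal: d* solves 44.9 = 62.8 − 3.7·d*, so d* = (62.8 − 44.9)/3.7 ≈ 4.8378.
High-fitness type's separating payoff: 62.8 − 1.6 × d* = 62.8 − 1.6 × (62.8 − 44.9)/3.7 = 62.8 − 28.64/3.7 ≈ 55.0595.
Pooling payoff: 0.75 × 62.8 + 0.25 × 44.9 = 58.325.
Difference: 55.0595 − 58.325 = -3.2655, i.e. -3.27 to two decimal places.
The high-fitness type would prefer the pooling outcome.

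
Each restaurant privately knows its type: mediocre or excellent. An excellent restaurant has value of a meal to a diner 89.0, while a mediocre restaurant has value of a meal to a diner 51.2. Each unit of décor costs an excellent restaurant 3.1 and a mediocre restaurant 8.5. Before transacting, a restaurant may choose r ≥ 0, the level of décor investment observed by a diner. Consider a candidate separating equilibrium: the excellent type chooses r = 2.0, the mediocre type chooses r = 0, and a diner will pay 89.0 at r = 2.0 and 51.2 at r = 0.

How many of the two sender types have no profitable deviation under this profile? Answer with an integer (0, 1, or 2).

Excellent type: signal → 89.0 − 3.1 × 2.0 = 82.8; deviate to 0 → 51.2. IC holds (82.8 ≥ 51.2).
Mediocre type: stay at 0 → 51.2; mimic → 89.0 − 8.5 × 2.0 = 72. IC fails (51.2 < 72).
1 of 2 constraints hold, so this profile is not an equilibrium.

1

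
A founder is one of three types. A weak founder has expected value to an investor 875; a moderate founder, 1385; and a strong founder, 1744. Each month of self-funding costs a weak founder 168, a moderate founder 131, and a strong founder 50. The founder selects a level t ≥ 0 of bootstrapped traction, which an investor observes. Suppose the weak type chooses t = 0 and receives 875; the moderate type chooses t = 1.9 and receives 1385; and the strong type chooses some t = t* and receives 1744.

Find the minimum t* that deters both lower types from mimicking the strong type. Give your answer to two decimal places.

5.17

Weak type (on-path payoff 875) won't mimic when 875 ≥ 1744 − 168·t*, i.e. t* ≥ 5.17.
Moderate type (on-path payoff 1385 − 131×1.9 = 1136.1) won't mimic when 1136.1 ≥ 1744 − 131·t*, i.e. t* ≥ 4.64.
Both must hold, so t* = max(5.17, 4.64) = 5.17. The weak type's constraint binds.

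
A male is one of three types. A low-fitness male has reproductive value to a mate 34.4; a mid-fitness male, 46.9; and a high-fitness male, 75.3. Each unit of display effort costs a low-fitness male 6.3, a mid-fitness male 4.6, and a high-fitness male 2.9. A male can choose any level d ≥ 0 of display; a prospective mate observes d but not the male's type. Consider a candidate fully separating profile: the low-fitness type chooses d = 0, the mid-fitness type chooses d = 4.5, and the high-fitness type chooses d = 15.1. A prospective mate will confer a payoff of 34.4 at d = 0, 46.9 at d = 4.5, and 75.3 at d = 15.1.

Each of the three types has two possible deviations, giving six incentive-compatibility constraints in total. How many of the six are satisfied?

Mid-fitness (own payoff 46.9 − 4.6×4.5 = 26.2): to d=0 gives 34.4 → profitable ✗; to d=15.1 gives 75.3 − 4.6×15.1 = 5.84 → no gain ✓.
Low-fitness (own payoff 34.4): to d=4.5 gives 46.9 − 6.3×4.5 = 18.55 → no gain ✓; to d=15.1 gives 75.3 − 6.3×15.1 = -19.83 → no gain ✓.
High-fitness (own payoff 75.3 − 2.9×15.1 = 31.51): to d=0 gives 34.4 → profitable ✗; to d=4.5 gives 46.9 − 2.9×4.5 = 33.85 → profitable ✗.
3 of the 6 constraints hold; not an equilibrium.

3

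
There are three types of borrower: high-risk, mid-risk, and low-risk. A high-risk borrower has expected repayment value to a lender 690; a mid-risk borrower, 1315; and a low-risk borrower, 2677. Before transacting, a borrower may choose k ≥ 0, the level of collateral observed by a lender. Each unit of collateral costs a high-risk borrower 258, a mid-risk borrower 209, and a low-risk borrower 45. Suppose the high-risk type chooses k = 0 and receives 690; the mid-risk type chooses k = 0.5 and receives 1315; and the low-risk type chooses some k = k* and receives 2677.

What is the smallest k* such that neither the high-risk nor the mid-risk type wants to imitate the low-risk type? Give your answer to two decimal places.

7.70

High-risk type (on-path payoff 690) won't mimic when 690 ≥ 2677 − 258·k*, i.e. k* ≥ 7.70.
Mid-risk type (on-path payoff 1315 − 209×0.5 = 1210.5) won't mimic when 1210.5 ≥ 2677 − 209·k*, i.e. k* ≥ 7.02.
Both must hold, so k* = max(7.70, 7.02) = 7.70. The high-risk type's constraint binds.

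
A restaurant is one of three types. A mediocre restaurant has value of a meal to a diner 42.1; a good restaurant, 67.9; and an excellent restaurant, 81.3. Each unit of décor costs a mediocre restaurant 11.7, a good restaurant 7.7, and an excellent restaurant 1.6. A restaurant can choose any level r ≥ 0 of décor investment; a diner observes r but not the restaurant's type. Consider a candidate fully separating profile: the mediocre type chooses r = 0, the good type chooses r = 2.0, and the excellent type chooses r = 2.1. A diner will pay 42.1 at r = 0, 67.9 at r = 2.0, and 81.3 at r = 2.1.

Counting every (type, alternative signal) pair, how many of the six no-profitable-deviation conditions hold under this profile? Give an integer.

Mediocre (own payoff 42.1): to r=2.0 gives 67.9 − 11.7×2.0 = 44.5 → profitable ✗; to r=2.1 gives 81.3 − 11.7×2.1 = 56.73 → profitable ✗.
Good (own payoff 67.9 − 7.7×2.0 = 52.5): to r=0 gives 42.1 → no gain ✓; to r=2.1 gives 81.3 − 7.7×2.1 = 65.13 → profitable ✗.
Excellent (own payoff 81.3 − 1.6×2.1 = 77.94): to r=0 gives 42.1 → no gain ✓; to r=2.0 gives 67.9 − 1.6×2.0 = 64.7 → no gain ✓.
3 of the 6 constraints hold; not an equilibrium.

3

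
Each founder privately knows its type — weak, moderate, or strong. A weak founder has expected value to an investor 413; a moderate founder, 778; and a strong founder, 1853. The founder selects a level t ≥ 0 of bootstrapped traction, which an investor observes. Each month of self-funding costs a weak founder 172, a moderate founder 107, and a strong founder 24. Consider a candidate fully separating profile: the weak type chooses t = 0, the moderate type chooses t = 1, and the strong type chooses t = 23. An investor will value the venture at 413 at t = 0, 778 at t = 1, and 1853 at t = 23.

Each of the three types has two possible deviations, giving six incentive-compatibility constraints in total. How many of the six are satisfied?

Moderate (own payoff 778 − 107×1 = 671): to t=0 gives 413 → no gain ✓; to t=23 gives 1853 − 107×23 = -608 → no gain ✓.
Strong (own payoff 1853 − 24×23 = 1301): to t=0 gives 413 → no gain ✓; to t=1 gives 778 − 24×1 = 754 → no gain ✓.
Weak (own payoff 413): to t=1 gives 778 − 172×1 = 606 → profitable ✗; to t=23 gives 1853 − 172×23 = -2103 → no gain ✓.
5 of the 6 constraints hold; not an equilibrium.

5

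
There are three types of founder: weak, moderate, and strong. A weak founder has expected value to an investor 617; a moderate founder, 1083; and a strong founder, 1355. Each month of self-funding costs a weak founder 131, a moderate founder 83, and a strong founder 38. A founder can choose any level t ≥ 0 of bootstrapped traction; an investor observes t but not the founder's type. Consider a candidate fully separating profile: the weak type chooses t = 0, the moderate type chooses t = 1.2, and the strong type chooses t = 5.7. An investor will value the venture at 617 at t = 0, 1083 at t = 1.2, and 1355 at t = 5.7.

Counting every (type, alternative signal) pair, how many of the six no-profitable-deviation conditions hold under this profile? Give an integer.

Weak (own payoff 617): to t=1.2 gives 1083 − 131×1.2 = 925.8 → profitable ✗; to t=5.7 gives 1355 − 131×5.7 = 608.3 → no gain ✓.
Moderate (own payoff 1083 − 83×1.2 = 983.4): to t=0 gives 617 → no gain ✓; to t=5.7 gives 1355 − 83×5.7 = 881.9 → no gain ✓.
Strong (own payoff 1355 − 38×5.7 = 1138.4): to t=0 gives 617 → no gain ✓; to t=1.2 gives 1083 − 38×1.2 = 1037.4 → no gain ✓.
5 of the 6 constraints hold; not an equilibrium.

5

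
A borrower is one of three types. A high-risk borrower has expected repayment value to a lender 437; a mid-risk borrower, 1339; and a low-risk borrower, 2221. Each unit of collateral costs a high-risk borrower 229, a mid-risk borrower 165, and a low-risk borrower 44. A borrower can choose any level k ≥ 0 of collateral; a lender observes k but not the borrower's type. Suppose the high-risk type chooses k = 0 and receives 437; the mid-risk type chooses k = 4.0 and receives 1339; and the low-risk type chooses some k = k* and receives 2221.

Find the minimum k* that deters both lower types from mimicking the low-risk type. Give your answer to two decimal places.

9.35

High-risk type (on-path payoff 437) won't mimic when 437 ≥ 2221 − 229·k*, i.e. k* ≥ 7.79.
Mid-risk type (on-path payoff 1339 − 165×4.0 = 679) won't mimic when 679 ≥ 2221 − 165·k*, i.e. k* ≥ 9.35.
Both must hold, so k* = max(7.79, 9.35) = 9.35. The mid-risk type's constraint binds.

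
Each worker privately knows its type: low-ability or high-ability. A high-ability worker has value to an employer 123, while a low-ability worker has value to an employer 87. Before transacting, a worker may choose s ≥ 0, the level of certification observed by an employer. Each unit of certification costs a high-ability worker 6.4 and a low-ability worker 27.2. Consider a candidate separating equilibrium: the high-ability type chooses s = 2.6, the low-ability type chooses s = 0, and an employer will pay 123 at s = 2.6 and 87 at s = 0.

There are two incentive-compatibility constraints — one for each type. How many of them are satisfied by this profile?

2

Low-ability type: stay at 0 → 87; mimic → 123 − 27.2 × 2.6 = 52.28. IC holds (87 ≥ 52.28).
High-ability type: signal → 123 − 6.4 × 2.6 = 106.36; deviate to 0 → 87. IC holds (106.36 ≥ 87).
2 of 2 constraints hold, so this is a separating equilibrium.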